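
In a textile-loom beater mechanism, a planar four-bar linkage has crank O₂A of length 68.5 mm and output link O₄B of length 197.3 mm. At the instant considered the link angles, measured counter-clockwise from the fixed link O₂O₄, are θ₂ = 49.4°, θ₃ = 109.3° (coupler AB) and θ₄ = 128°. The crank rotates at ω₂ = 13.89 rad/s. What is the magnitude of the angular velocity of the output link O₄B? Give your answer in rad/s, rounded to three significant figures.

ω₂ = 13.89 rad/s
Differentiating the loop-closure r₂e^{iθ₂}+r₃e^{iθ₃}=r₁+r₄e^{iθ₄} gives r₂ω₂e^{iθ₂}+r₃ω₃e^{iθ₃}=r₄ω₄e^{iθ₄}.
Eliminating the other unknown: ω₄ = r₂ω₂ sin(θ₂−θ₃) / [r₄ sin(θ₄−θ₃)].
Numerator sine = -0.86515; denominator sine = +0.32061.
Result = 0.0685·13.89·(-0.86515) / (0.1973·(+0.32061)) = -13.013 rad/s; magnitude 13.013 rad/s.

13.0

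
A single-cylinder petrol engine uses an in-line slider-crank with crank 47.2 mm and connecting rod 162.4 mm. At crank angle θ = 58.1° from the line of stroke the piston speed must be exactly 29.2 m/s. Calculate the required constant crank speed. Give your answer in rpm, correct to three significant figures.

For an in-line slider-crank, |v_piston| = rω|sinθ|·[1 + r cosθ/√(L² − r² sin²θ)].
With r = 0.0472 m, L = 0.1624 m, θ = 58.1°: the bracketed kinematic factor |dx/dθ| = 0.046422 m.
ω = v/|dx/dθ| = 29.2/0.046422 = 629.01 rad/s.
N = 60ω/(2π) = 6006.6 rpm.

6010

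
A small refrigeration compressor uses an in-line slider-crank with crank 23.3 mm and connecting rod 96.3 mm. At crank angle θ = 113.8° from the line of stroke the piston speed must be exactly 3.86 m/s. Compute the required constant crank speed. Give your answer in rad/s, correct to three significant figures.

201

For an in-line slider-crank, |v_piston| = rω|sinθ|·[1 + r cosθ/√(L² − r² sin²θ)].
With r = 0.0233 m, L = 0.0963 m, θ = 113.8°: the bracketed kinematic factor |dx/dθ| = 0.019184 m.
ω = v/|dx/dθ| = 3.86/0.019184 = 201.21 rad/s.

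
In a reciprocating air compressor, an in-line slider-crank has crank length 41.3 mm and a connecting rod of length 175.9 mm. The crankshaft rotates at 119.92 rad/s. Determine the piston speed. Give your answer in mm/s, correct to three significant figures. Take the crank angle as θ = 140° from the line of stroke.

2600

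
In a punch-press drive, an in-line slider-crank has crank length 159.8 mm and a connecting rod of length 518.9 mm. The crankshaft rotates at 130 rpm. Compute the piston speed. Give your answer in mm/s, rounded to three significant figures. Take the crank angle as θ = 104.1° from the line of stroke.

1940

ω = 2π·130/60 = 13.61 rad/s
For an in-line slider-crank, x = r cosθ + √(L² − r² sin²θ), so v = −rω sinθ·[1 + r cosθ/√(L² − r² sin²θ)].
With r = 0.1598 m, L = 0.5189 m, θ = 104.1°: √(L² − r² sin²θ) = 0.49521 m.
v = −0.1598·13.61·0.96987·[1 + 0.1598·-0.24362/0.49521] = -1.944 m/s.
|v| = 1.944 m/s = 1944 mm/s.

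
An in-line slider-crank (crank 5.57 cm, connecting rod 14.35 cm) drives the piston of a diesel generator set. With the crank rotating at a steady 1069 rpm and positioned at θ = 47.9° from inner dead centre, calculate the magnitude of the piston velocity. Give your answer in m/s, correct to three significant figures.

5.88

ω = 2π·1069/60 = 111.9 rad/s
For an in-line slider-crank, x = r cosθ + √(L² − r² sin²θ), so v = −rω sinθ·[1 + r cosθ/√(L² − r² sin²θ)].
With r = 0.0557 m, L = 0.1435 m, θ = 47.9°: √(L² − r² sin²θ) = 0.13742 m.
v = −0.0557·111.9·0.74198·[1 + 0.0557·0.67043/0.13742] = -5.8837 m/s.
|v| = 5.8837 m/s.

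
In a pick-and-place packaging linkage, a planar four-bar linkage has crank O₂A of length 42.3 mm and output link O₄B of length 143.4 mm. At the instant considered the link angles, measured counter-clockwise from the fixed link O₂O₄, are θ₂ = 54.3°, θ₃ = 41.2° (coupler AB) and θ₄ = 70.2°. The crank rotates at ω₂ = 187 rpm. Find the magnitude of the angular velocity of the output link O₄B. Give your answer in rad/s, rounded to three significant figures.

2.70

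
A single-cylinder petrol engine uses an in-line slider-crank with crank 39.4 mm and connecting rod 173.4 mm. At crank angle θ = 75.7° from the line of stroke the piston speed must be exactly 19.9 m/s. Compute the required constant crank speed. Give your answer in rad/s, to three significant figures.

For an in-line slider-crank, |v_piston| = rω|sinθ|·[1 + r cosθ/√(L² − r² sin²θ)].
With r = 0.0394 m, L = 0.1734 m, θ = 75.7°: the bracketed kinematic factor |dx/dθ| = 0.040376 m.
ω = v/|dx/dθ| = 19.9/0.040376 = 492.87 rad/s.

493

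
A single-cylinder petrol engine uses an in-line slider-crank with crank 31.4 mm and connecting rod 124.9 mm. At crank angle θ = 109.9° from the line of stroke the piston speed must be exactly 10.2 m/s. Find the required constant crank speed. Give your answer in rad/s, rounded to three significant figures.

379

For an in-line slider-crank, |v_piston| = rω|sinθ|·[1 + r cosθ/√(L² − r² sin²θ)].
With r = 0.0314 m, L = 0.1249 m, θ = 109.9°: the bracketed kinematic factor |dx/dθ| = 0.026925 m.
ω = v/|dx/dθ| = 10.2/0.026925 = 378.83 rad/s.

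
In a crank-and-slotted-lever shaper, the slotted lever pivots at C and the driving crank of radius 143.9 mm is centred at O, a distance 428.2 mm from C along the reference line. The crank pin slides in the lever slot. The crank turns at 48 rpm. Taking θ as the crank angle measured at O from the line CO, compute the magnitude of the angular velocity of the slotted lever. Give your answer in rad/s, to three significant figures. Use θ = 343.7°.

1.25

ω = 5.027 rad/s (from 48 rpm).
Crank pin A relative to C: A = (d + r cosθ, r sinθ); lever angle φ = atan2(r sinθ, d + r cosθ).
Differentiating tanφ: φ̇ = rω(d cosθ + r)/(d² + r² + 2dr cosθ).
d² + r² + 2dr cosθ = |CA|² = 0.322345 m²;  d cosθ + r = +0.55489 m.
|ω_lever| = |0.1439·5.027·+0.55489| / 0.322345 = 1.2451 rad/s.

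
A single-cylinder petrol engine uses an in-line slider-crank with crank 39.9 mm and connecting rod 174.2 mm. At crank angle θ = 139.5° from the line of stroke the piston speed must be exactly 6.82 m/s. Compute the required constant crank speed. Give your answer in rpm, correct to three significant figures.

For an in-line slider-crank, |v_piston| = rω|sinθ|·[1 + r cosθ/√(L² − r² sin²θ)].
With r = 0.0399 m, L = 0.1742 m, θ = 139.5°: the bracketed kinematic factor |dx/dθ| = 0.021349 m.
ω = v/|dx/dθ| = 6.82/0.021349 = 319.45 rad/s.
N = 60ω/(2π) = 3050.6 rpm.

3050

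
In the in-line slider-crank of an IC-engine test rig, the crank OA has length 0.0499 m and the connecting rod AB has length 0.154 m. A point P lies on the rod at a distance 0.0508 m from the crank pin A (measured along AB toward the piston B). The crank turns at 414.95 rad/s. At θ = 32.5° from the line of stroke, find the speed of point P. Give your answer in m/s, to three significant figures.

16.9

ω = 414.9 rad/s.  Crank-pin speed |V_A| = rω = 20.706 m/s, perpendicular to OA.
Rod angle: sinφ = −(r/L) sinθ ⇒ φ = -10.026°; ω_rod = −rω cosθ/√(L²−r²sin²θ) = -115.16 rad/s.
V_P = V_A + ω_rod × AP, with AP = 0.0508 m along the rod.
Components: V_Px = −rω sinθ − a·ω_rod·sinφ = -12.144 m/s;  V_Py = rω cosθ + a·ω_rod·cosφ = +11.703 m/s.
|V_P| = √(V_Px² + V_Py²) = 16.865 m/s.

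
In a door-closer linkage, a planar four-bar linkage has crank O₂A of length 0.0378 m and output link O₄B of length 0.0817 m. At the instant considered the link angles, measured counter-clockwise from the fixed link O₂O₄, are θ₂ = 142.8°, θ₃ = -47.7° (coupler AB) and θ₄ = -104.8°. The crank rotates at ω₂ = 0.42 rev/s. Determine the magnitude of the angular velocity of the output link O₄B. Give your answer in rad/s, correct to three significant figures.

0.265

ω₂ = 2.639 rad/s (from 0.42 rev/s).
Differentiating the loop-closure r₂e^{iθ₂}+r₃e^{iθ₃}=r₁+r₄e^{iθ₄} gives r₂ω₂e^{iθ₂}+r₃ω₃e^{iθ₃}=r₄ω₄e^{iθ₄}.
Eliminating the other unknown: ω₄ = r₂ω₂ sin(θ₂−θ₃) / [r₄ sin(θ₄−θ₃)].
Numerator sine = -0.18224; denominator sine = -0.83962.
Result = 0.0378·2.639·(-0.18224) / (0.0817·(-0.83962)) = +0.265 rad/s; magnitude 0.265 rad/s.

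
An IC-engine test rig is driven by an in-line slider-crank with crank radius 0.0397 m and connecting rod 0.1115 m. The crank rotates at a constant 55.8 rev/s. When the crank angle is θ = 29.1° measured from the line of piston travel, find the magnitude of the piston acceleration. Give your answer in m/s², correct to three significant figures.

ω = 2π·55.8 = 350.6 rad/s
x(θ) = r cosθ + √(L² − r² sin²θ); with ω constant, a = ω²·d²x/dθ².
d²x/dθ² = −r cosθ − r²(cos2θ)/√u − r⁴ sin²2θ/(4u^{3/2}),  u = L² − r² sin²θ = 0.0120595 m².
Substituting r = 0.0397 m, L = 0.1115 m, θ = 29.1°: d²x/dθ² = -0.04259 m.
a = ω²·d²x/dθ² = (350.6)²·(-0.04259) = -5235.3 m/s²;  |a| = 5235.3 m/s².

5240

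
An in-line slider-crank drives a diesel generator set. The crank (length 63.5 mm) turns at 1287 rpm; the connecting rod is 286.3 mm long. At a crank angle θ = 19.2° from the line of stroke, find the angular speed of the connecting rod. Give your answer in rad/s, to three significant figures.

28.3

ω = 134.8 rad/s (converted from 1287 rpm).
The rod makes angle φ with the slider axis where L sinφ = r sinθ; differentiating, L cosφ·φ̇ = r ω cosθ.
L cosφ = √(L² − r² sin²θ) = 0.28554 m.
|ω_rod| = r ω |cosθ| / √(L² − r² sin²θ) = 0.0635·134.8·0.94438/0.28554 = 28.305 rad/s.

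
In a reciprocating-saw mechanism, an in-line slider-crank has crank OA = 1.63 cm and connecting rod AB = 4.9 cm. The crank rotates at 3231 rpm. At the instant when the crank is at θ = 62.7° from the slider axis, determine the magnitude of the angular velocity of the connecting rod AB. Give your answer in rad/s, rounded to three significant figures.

54.0

ω = 338.3 rad/s (converted from 3231 rpm).
The rod makes angle φ with the slider axis where L sinφ = r sinθ; differentiating, L cosφ·φ̇ = r ω cosθ.
L cosφ = √(L² − r² sin²θ) = 0.04681 m.
|ω_rod| = r ω |cosθ| / √(L² − r² sin²θ) = 0.0163·338.3·0.45865/0.04681 = 54.037 rad/s.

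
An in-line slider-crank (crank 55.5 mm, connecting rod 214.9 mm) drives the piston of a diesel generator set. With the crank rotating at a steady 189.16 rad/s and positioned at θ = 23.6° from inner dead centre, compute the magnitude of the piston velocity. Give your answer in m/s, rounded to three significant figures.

5.20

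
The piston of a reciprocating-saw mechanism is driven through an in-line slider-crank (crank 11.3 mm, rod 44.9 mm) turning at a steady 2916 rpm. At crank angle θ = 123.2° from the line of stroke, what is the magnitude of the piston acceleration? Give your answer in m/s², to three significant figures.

ω = 2π·2916/60 = 305.4 rad/s
x(θ) = r cosθ + √(L² − r² sin²θ); with ω constant, a = ω²·d²x/dθ².
d²x/dθ² = −r cosθ − r²(cos2θ)/√u − r⁴ sin²2θ/(4u^{3/2}),  u = L² − r² sin²θ = 0.0019266 m².
Substituting r = 0.0113 m, L = 0.0449 m, θ = 123.2°: d²x/dθ² = +0.0073116 m.
a = ω²·d²x/dθ² = (305.4)²·(+0.0073116) = +681.79 m/s²;  |a| = 681.79 m/s².

682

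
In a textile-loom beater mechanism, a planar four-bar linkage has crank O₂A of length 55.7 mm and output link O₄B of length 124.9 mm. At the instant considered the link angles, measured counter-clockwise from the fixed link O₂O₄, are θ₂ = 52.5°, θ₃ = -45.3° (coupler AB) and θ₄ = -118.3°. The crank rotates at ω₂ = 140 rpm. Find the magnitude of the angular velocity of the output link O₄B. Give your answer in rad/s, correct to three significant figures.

6.77

ω₂ = 14.66 rad/s (from 140 rpm).
Differentiating the loop-closure r₂e^{iθ₂}+r₃e^{iθ₃}=r₁+r₄e^{iθ₄} gives r₂ω₂e^{iθ₂}+r₃ω₃e^{iθ₃}=r₄ω₄e^{iθ₄}.
Eliminating the other unknown: ω₄ = r₂ω₂ sin(θ₂−θ₃) / [r₄ sin(θ₄−θ₃)].
Numerator sine = +0.99075; denominator sine = -0.95630.
Result = 0.0557·14.66·(+0.99075) / (0.1249·(-0.95630)) = -6.7735 rad/s; magnitude 6.7735 rad/s.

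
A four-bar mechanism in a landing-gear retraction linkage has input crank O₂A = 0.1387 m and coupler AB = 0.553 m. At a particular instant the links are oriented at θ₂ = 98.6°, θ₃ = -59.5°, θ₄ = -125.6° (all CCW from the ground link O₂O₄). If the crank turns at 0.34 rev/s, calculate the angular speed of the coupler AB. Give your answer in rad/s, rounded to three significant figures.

0.409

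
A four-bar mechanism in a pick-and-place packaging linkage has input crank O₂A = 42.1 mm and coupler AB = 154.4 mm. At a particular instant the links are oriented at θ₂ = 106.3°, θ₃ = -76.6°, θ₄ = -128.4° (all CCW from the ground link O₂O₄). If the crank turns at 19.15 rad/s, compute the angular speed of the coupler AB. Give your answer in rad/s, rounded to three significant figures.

5.42

ω₂ = 19.15 rad/s
Differentiating the loop-closure r₂e^{iθ₂}+r₃e^{iθ₃}=r₁+r₄e^{iθ₄} gives r₂ω₂e^{iθ₂}+r₃ω₃e^{iθ₃}=r₄ω₄e^{iθ₄}.
Eliminating the other unknown: ω₃ = r₂ω₂ sin(θ₄−θ₂) / [r₃ sin(θ₃−θ₄)].
Numerator sine = +0.81614; denominator sine = +0.78586.
Result = 0.0421·19.15·(+0.81614) / (0.1544·(+0.78586)) = +5.4228 rad/s; magnitude 5.4228 rad/s.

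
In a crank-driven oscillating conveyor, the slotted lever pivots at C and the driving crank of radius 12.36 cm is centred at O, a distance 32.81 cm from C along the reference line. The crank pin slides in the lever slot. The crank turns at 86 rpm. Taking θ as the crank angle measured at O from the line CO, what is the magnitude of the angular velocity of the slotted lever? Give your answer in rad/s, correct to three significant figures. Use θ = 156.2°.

4.04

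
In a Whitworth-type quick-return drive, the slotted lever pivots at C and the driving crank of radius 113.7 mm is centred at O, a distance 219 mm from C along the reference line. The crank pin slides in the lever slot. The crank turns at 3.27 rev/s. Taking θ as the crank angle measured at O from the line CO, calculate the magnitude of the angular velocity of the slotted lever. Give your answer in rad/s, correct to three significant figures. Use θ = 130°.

2.19

ω = 20.55 rad/s (from 3.27 rev/s).
Crank pin A relative to C: A = (d + r cosθ, r sinθ); lever angle φ = atan2(r sinθ, d + r cosθ).
Differentiating tanφ: φ̇ = rω(d cosθ + r)/(d² + r² + 2dr cosθ).
d² + r² + 2dr cosθ = |CA|² = 0.0288775 m²;  d cosθ + r = -0.02707 m.
|ω_lever| = |0.1137·20.55·-0.02707| / 0.0288775 = 2.1899 rad/s.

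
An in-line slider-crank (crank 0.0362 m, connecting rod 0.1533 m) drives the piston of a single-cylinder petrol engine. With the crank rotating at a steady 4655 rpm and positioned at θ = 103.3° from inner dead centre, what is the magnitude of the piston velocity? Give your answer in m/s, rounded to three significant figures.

ω = 2π·4655/60 = 487.5 rad/s
For an in-line slider-crank, x = r cosθ + √(L² − r² sin²θ), so v = −rω sinθ·[1 + r cosθ/√(L² − r² sin²θ)].
With r = 0.0362 m, L = 0.1533 m, θ = 103.3°: √(L² − r² sin²θ) = 0.1492 m.
v = −0.0362·487.5·0.97318·[1 + 0.0362·-0.23005/0.1492] = -16.215 m/s.
|v| = 16.215 m/s.

16.2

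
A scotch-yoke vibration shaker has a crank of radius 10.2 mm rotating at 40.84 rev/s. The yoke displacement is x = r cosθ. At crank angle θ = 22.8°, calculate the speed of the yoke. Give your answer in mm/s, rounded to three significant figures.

1010

ω = 256.6 rad/s (from 40.84 rev/s).
x = r cosθ ⇒ ẋ = −rω sinθ.
|v| = rω|sinθ| = 0.0102·256.6·|sin 22.8°| = 1.0143 m/s = 1014.3 mm/s.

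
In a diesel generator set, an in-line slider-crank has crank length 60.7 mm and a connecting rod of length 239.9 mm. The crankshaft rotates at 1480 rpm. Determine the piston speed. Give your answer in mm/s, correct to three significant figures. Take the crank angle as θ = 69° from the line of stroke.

ω = 2π·1480/60 = 155 rad/s
For an in-line slider-crank, x = r cosθ + √(L² − r² sin²θ), so v = −rω sinθ·[1 + r cosθ/√(L² − r² sin²θ)].
With r = 0.0607 m, L = 0.2399 m, θ = 69°: √(L² − r² sin²θ) = 0.23311 m.
v = −0.0607·155·0.93358·[1 + 0.0607·0.35837/0.23311] = -9.6023 m/s.
|v| = 9.6023 m/s = 9602.3 mm/s.

9600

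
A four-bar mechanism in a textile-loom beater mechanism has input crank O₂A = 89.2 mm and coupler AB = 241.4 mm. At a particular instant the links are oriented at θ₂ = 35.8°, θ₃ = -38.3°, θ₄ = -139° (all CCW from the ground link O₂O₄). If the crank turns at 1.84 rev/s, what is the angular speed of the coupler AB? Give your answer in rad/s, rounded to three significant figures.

ω₂ = 11.56 rad/s (from 1.84 rev/s).
Differentiating the loop-closure r₂e^{iθ₂}+r₃e^{iθ₃}=r₁+r₄e^{iθ₄} gives r₂ω₂e^{iθ₂}+r₃ω₃e^{iθ₃}=r₄ω₄e^{iθ₄}.
Eliminating the other unknown: ω₃ = r₂ω₂ sin(θ₄−θ₂) / [r₃ sin(θ₃−θ₄)].
Numerator sine = -0.09063; denominator sine = +0.98261.
Result = 0.0892·11.56·(-0.09063) / (0.2414·(+0.98261)) = -0.39403 rad/s; magnitude 0.39403 rad/s.

0.394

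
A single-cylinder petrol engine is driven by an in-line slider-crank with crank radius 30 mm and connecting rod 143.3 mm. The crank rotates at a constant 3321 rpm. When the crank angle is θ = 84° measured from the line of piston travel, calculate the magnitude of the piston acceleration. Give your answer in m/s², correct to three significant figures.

ω = 2π·3321/60 = 347.8 rad/s
x(θ) = r cosθ + √(L² − r² sin²θ); with ω constant, a = ω²·d²x/dθ².
d²x/dθ² = −r cosθ − r²(cos2θ)/√u − r⁴ sin²2θ/(4u^{3/2}),  u = L² − r² sin²θ = 0.0196447 m².
Substituting r = 0.03 m, L = 0.1433 m, θ = 84°: d²x/dθ² = +0.0031419 m.
a = ω²·d²x/dθ² = (347.8)²·(+0.0031419) = +380 m/s²;  |a| = 380 m/s².

380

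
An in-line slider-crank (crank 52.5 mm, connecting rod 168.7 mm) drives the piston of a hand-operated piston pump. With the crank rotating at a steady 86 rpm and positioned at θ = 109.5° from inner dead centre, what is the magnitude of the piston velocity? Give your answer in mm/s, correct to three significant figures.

ω = 2π·86/60 = 9.006 rad/s
For an in-line slider-crank, x = r cosθ + √(L² − r² sin²θ), so v = −rω sinθ·[1 + r cosθ/√(L² − r² sin²θ)].
With r = 0.0525 m, L = 0.1687 m, θ = 109.5°: √(L² − r² sin²θ) = 0.16128 m.
v = −0.0525·9.006·0.94264·[1 + 0.0525·-0.33381/0.16128] = -0.39726 m/s.
|v| = 0.39726 m/s = 397.26 mm/s.

397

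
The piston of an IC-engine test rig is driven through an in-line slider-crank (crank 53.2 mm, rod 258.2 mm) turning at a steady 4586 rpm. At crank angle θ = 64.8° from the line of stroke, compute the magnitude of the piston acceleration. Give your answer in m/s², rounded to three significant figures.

ω = 2π·4586/60 = 480.2 rad/s
x(θ) = r cosθ + √(L² − r² sin²θ); with ω constant, a = ω²·d²x/dθ².
d²x/dθ² = −r cosθ − r²(cos2θ)/√u − r⁴ sin²2θ/(4u^{3/2}),  u = L² − r² sin²θ = 0.0643501 m².
Substituting r = 0.0532 m, L = 0.2582 m, θ = 64.8°: d²x/dθ² = -0.015613 m.
a = ω²·d²x/dθ² = (480.2)²·(-0.015613) = -3600.8 m/s²;  |a| = 3600.8 m/s².

3600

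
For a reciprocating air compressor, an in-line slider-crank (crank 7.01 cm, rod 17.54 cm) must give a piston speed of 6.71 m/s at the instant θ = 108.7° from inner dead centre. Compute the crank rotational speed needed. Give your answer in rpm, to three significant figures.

1120

For an in-line slider-crank, |v_piston| = rω|sinθ|·[1 + r cosθ/√(L² − r² sin²θ)].
With r = 0.0701 m, L = 0.1754 m, θ = 108.7°: the bracketed kinematic factor |dx/dθ| = 0.057207 m.
ω = v/|dx/dθ| = 6.71/0.057207 = 117.29 rad/s.
N = 60ω/(2π) = 1120.1 rpm.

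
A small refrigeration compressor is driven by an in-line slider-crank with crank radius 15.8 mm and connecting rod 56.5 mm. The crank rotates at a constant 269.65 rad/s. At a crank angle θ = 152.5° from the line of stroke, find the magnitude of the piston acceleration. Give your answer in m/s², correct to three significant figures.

ω = 269.6 rad/s
x(θ) = r cosθ + √(L² − r² sin²θ); with ω constant, a = ω²·d²x/dθ².
d²x/dθ² = −r cosθ − r²(cos2θ)/√u − r⁴ sin²2θ/(4u^{3/2}),  u = L² − r² sin²θ = 0.00313902 m².
Substituting r = 0.0158 m, L = 0.0565 m, θ = 152.5°: d²x/dθ² = +0.0114 m.
a = ω²·d²x/dθ² = (269.6)²·(+0.0114) = +828.88 m/s²;  |a| = 828.88 m/s².

829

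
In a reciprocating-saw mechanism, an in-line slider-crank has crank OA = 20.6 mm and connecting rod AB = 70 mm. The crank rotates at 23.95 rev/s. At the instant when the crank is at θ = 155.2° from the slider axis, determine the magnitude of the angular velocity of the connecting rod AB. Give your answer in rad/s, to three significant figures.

ω = 150.5 rad/s (converted from 23.95 rev/s).
The rod makes angle φ with the slider axis where L sinφ = r sinθ; differentiating, L cosφ·φ̇ = r ω cosθ.
L cosφ = √(L² − r² sin²θ) = 0.069465 m.
|ω_rod| = r ω |cosθ| / √(L² − r² sin²θ) = 0.0206·150.5·0.90778/0.069465 = 40.511 rad/s.

40.5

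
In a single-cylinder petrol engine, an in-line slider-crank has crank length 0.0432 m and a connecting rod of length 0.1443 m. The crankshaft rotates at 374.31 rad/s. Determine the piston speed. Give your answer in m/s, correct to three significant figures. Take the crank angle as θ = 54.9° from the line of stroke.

15.6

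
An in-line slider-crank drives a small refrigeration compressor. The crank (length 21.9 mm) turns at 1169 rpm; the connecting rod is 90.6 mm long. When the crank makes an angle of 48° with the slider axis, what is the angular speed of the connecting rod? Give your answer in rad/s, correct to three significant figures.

20.1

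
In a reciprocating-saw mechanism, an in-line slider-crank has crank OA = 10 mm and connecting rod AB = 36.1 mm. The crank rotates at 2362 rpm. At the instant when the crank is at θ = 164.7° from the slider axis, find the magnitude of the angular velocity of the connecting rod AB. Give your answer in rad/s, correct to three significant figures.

66.3

ω = 247.3 rad/s (converted from 2362 rpm).
The rod makes angle φ with the slider axis where L sinφ = r sinθ; differentiating, L cosφ·φ̇ = r ω cosθ.
L cosφ = √(L² − r² sin²θ) = 0.036003 m.
|ω_rod| = r ω |cosθ| / √(L² − r² sin²θ) = 0.01·247.3·0.96456/0.036003 = 66.266 rad/s.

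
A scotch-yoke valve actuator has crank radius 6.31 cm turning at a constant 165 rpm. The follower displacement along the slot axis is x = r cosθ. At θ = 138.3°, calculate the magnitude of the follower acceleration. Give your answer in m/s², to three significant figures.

ω = 17.28 rad/s (from 165 rpm).
x = r cosθ ⇒ ẍ = −rω² cosθ (ω constant).
|a| = rω²|cosθ| = 0.0631·(17.28)²·|cos 138.3°| = 14.066 m/s².

14.1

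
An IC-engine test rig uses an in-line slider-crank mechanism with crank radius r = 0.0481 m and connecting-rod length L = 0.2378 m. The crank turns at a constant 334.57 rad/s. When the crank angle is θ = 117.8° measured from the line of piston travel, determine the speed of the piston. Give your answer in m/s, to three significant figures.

12.9

ω = 334.6 rad/s
For an in-line slider-crank, x = r cosθ + √(L² − r² sin²θ), so v = −rω sinθ·[1 + r cosθ/√(L² − r² sin²θ)].
With r = 0.0481 m, L = 0.2378 m, θ = 117.8°: √(L² − r² sin²θ) = 0.23396 m.
v = −0.0481·334.6·0.88458·[1 + 0.0481·-0.46639/0.23396] = -12.87 m/s.
|v| = 12.87 m/s.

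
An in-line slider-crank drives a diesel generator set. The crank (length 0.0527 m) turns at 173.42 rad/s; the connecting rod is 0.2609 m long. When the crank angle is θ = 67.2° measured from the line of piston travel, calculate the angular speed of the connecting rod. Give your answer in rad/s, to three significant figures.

13.8

ω = 173.4 rad/s
The rod makes angle φ with the slider axis where L sinφ = r sinθ; differentiating, L cosφ·φ̇ = r ω cosθ.
L cosφ = √(L² − r² sin²θ) = 0.25634 m.
|ω_rod| = r ω |cosθ| / √(L² − r² sin²θ) = 0.0527·173.4·0.38752/0.25634 = 13.816 rad/s.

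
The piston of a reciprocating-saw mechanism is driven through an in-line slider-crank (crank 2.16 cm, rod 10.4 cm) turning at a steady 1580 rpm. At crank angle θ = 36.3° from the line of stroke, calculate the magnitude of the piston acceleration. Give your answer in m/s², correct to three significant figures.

515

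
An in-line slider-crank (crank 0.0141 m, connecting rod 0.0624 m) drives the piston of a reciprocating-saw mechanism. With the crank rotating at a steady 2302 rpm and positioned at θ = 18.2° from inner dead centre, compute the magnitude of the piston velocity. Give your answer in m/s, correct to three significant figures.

1.29

ω = 2π·2302/60 = 241.1 rad/s
For an in-line slider-crank, x = r cosθ + √(L² − r² sin²θ), so v = −rω sinθ·[1 + r cosθ/√(L² − r² sin²θ)].
With r = 0.0141 m, L = 0.0624 m, θ = 18.2°: √(L² − r² sin²θ) = 0.062244 m.
v = −0.0141·241.1·0.31233·[1 + 0.0141·0.94997/0.062244] = -1.2901 m/s.
|v| = 1.2901 m/s.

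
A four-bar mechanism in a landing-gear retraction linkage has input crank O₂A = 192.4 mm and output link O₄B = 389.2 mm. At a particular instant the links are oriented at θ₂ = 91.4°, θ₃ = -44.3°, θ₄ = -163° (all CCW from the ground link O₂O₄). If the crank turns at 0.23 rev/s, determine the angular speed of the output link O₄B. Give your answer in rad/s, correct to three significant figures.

0.569

ω₂ = 1.445 rad/s (from 0.23 rev/s).
Differentiating the loop-closure r₂e^{iθ₂}+r₃e^{iθ₃}=r₁+r₄e^{iθ₄} gives r₂ω₂e^{iθ₂}+r₃ω₃e^{iθ₃}=r₄ω₄e^{iθ₄}.
Eliminating the other unknown: ω₄ = r₂ω₂ sin(θ₂−θ₃) / [r₄ sin(θ₄−θ₃)].
Numerator sine = +0.69842; denominator sine = -0.87715.
Result = 0.1924·1.445·(+0.69842) / (0.3892·(-0.87715)) = -0.56883 rad/s; magnitude 0.56883 rad/s.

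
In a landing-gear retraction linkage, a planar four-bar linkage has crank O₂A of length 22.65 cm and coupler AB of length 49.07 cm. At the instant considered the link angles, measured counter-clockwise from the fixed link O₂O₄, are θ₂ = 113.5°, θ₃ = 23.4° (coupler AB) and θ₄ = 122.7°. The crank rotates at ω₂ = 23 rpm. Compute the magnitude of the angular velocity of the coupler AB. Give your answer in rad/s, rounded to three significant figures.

ω₂ = 2.409 rad/s (from 23 rpm).
Differentiating the loop-closure r₂e^{iθ₂}+r₃e^{iθ₃}=r₁+r₄e^{iθ₄} gives r₂ω₂e^{iθ₂}+r₃ω₃e^{iθ₃}=r₄ω₄e^{iθ₄}.
Eliminating the other unknown: ω₃ = r₂ω₂ sin(θ₄−θ₂) / [r₃ sin(θ₃−θ₄)].
Numerator sine = +0.15988; denominator sine = -0.98686.
Result = 0.2265·2.409·(+0.15988) / (0.4907·(-0.98686)) = -0.18012 rad/s; magnitude 0.18012 rad/s.

0.180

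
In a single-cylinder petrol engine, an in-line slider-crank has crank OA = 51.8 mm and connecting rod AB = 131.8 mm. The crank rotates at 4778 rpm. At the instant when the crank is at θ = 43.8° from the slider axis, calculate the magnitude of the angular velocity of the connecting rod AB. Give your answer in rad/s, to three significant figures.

ω = 500.4 rad/s (converted from 4778 rpm).
The rod makes angle φ with the slider axis where L sinφ = r sinθ; differentiating, L cosφ·φ̇ = r ω cosθ.
L cosφ = √(L² − r² sin²θ) = 0.12683 m.
|ω_rod| = r ω |cosθ| / √(L² − r² sin²θ) = 0.0518·500.4·0.72176/0.12683 = 147.49 rad/s.

147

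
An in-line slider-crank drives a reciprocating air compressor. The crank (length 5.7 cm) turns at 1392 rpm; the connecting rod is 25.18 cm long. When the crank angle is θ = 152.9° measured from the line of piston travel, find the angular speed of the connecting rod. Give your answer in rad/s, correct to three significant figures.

29.5

ω = 145.8 rad/s (converted from 1392 rpm).
The rod makes angle φ with the slider axis where L sinφ = r sinθ; differentiating, L cosφ·φ̇ = r ω cosθ.
L cosφ = √(L² − r² sin²θ) = 0.25046 m.
|ω_rod| = r ω |cosθ| / √(L² − r² sin²θ) = 0.057·145.8·0.89021/0.25046 = 29.533 rad/s.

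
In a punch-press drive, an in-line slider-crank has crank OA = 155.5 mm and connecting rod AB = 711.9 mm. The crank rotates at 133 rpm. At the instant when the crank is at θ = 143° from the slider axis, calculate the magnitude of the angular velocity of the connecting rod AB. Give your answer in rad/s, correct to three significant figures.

2.45

ω = 13.93 rad/s (converted from 133 rpm).
The rod makes angle φ with the slider axis where L sinφ = r sinθ; differentiating, L cosφ·φ̇ = r ω cosθ.
L cosφ = √(L² − r² sin²θ) = 0.70572 m.
|ω_rod| = r ω |cosθ| / √(L² − r² sin²θ) = 0.1555·13.93·0.79864/0.70572 = 2.4509 rad/s.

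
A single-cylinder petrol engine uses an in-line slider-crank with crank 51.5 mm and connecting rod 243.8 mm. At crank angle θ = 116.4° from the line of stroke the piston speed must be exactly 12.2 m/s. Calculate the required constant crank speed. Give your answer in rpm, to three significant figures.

For an in-line slider-crank, |v_piston| = rω|sinθ|·[1 + r cosθ/√(L² − r² sin²θ)].
With r = 0.0515 m, L = 0.2438 m, θ = 116.4°: the bracketed kinematic factor |dx/dθ| = 0.041717 m.
ω = v/|dx/dθ| = 12.2/0.041717 = 292.45 rad/s.
N = 60ω/(2π) = 2792.7 rpm.

2790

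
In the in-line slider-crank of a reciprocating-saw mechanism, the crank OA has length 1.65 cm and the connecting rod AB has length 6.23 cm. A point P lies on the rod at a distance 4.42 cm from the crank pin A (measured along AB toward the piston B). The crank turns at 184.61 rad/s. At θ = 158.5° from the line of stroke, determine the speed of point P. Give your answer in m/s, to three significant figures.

ω = 184.6 rad/s.  Crank-pin speed |V_A| = rω = 3.0461 m/s, perpendicular to OA.
Rod angle: sinφ = −(r/L) sinθ ⇒ φ = -5.570°; ω_rod = −rω cosθ/√(L²−r²sin²θ) = +45.707 rad/s.
V_P = V_A + ω_rod × AP, with AP = 0.0442 m along the rod.
Components: V_Px = −rω sinθ − a·ω_rod·sinφ = -0.92029 m/s;  V_Py = rω cosθ + a·ω_rod·cosφ = -0.82339 m/s.
|V_P| = √(V_Px² + V_Py²) = 1.2349 m/s.

1.23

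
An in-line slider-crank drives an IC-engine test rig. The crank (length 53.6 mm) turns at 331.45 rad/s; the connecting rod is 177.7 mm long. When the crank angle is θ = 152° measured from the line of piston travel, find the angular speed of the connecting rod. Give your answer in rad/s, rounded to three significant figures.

89.2

ω = 331.4 rad/s
The rod makes angle φ with the slider axis where L sinφ = r sinθ; differentiating, L cosφ·φ̇ = r ω cosθ.
L cosφ = √(L² − r² sin²θ) = 0.17591 m.
|ω_rod| = r ω |cosθ| / √(L² − r² sin²θ) = 0.0536·331.4·0.88295/0.17591 = 89.172 rad/s.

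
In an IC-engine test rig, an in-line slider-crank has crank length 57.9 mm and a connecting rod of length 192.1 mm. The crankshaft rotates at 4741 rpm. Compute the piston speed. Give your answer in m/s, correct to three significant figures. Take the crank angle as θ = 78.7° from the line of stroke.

29.9

ω = 2π·4741/60 = 496.5 rad/s
For an in-line slider-crank, x = r cosθ + √(L² − r² sin²θ), so v = −rω sinθ·[1 + r cosθ/√(L² − r² sin²θ)].
With r = 0.0579 m, L = 0.1921 m, θ = 78.7°: √(L² − r² sin²θ) = 0.18352 m.
v = −0.0579·496.5·0.98061·[1 + 0.0579·0.19595/0.18352] = -29.931 m/s.
|v| = 29.931 m/s.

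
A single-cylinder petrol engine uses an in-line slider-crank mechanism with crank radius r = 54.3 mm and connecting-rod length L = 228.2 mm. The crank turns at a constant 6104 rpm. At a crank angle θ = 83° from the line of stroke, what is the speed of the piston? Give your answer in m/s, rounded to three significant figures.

35.5

ω = 2π·6104/60 = 639.2 rad/s
For an in-line slider-crank, x = r cosθ + √(L² − r² sin²θ), so v = −rω sinθ·[1 + r cosθ/√(L² − r² sin²θ)].
With r = 0.0543 m, L = 0.2282 m, θ = 83°: √(L² − r² sin²θ) = 0.22174 m.
v = −0.0543·639.2·0.99255·[1 + 0.0543·0.12187/0.22174] = -35.478 m/s.
|v| = 35.478 m/s.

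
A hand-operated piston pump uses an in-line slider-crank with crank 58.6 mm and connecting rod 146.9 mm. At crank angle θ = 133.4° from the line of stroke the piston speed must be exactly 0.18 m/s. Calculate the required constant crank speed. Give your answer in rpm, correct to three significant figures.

56.6

For an in-line slider-crank, |v_piston| = rω|sinθ|·[1 + r cosθ/√(L² − r² sin²θ)].
With r = 0.0586 m, L = 0.1469 m, θ = 133.4°: the bracketed kinematic factor |dx/dθ| = 0.030384 m.
ω = v/|dx/dθ| = 0.18/0.030384 = 5.9242 rad/s.
N = 60ω/(2π) = 56.572 rpm.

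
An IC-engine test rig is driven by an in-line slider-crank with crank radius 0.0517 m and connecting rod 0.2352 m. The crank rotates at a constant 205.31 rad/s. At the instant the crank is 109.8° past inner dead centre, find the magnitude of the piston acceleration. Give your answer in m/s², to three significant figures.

ω = 205.3 rad/s
x(θ) = r cosθ + √(L² − r² sin²θ); with ω constant, a = ω²·d²x/dθ².
d²x/dθ² = −r cosθ − r²(cos2θ)/√u − r⁴ sin²2θ/(4u^{3/2}),  u = L² − r² sin²θ = 0.0529528 m².
Substituting r = 0.0517 m, L = 0.2352 m, θ = 109.8°: d²x/dθ² = +0.026403 m.
a = ω²·d²x/dθ² = (205.3)²·(+0.026403) = +1112.9 m/s²;  |a| = 1112.9 m/s².

1110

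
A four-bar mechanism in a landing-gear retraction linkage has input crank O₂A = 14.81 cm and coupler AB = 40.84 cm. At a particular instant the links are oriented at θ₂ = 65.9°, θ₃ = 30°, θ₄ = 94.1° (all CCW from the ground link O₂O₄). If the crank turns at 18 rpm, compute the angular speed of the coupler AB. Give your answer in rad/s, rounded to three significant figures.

0.359

ω₂ = 1.885 rad/s (from 18 rpm).
Differentiating the loop-closure r₂e^{iθ₂}+r₃e^{iθ₃}=r₁+r₄e^{iθ₄} gives r₂ω₂e^{iθ₂}+r₃ω₃e^{iθ₃}=r₄ω₄e^{iθ₄}.
Eliminating the other unknown: ω₃ = r₂ω₂ sin(θ₄−θ₂) / [r₃ sin(θ₃−θ₄)].
Numerator sine = +0.47255; denominator sine = -0.89956.
Result = 0.1481·1.885·(+0.47255) / (0.4084·(-0.89956)) = -0.35908 rad/s; magnitude 0.35908 rad/s.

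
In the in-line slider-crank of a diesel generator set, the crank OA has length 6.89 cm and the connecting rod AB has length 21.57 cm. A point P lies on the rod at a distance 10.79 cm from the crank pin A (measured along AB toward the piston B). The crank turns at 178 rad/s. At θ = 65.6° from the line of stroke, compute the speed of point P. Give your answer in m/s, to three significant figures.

12.2

ω = 178 rad/s.  Crank-pin speed |V_A| = rω = 12.264 m/s, perpendicular to OA.
Rod angle: sinφ = −(r/L) sinθ ⇒ φ = -16.912°; ω_rod = −rω cosθ/√(L²−r²sin²θ) = -24.55 rad/s.
V_P = V_A + ω_rod × AP, with AP = 0.1079 m along the rod.
Components: V_Px = −rω sinθ − a·ω_rod·sinφ = -11.939 m/s;  V_Py = rω cosθ + a·ω_rod·cosφ = +2.532 m/s.
|V_P| = √(V_Px² + V_Py²) = 12.205 m/s.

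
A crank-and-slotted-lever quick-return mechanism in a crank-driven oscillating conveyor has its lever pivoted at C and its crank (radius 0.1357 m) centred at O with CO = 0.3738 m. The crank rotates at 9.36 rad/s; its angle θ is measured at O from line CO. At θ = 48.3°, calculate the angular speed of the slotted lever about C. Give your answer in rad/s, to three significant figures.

2.16

ω = 9.36 rad/s
Crank pin A relative to C: A = (d + r cosθ, r sinθ); lever angle φ = atan2(r sinθ, d + r cosθ).
Differentiating tanφ: φ̇ = rω(d cosθ + r)/(d² + r² + 2dr cosθ).
d² + r² + 2dr cosθ = |CA|² = 0.225628 m²;  d cosθ + r = +0.38436 m.
|ω_lever| = |0.1357·9.36·+0.38436| / 0.225628 = 2.1637 rad/s.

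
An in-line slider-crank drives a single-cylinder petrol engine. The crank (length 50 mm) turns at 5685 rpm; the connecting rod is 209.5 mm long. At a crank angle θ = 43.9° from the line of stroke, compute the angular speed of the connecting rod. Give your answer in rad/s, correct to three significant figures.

104

ω = 595.3 rad/s (converted from 5685 rpm).
The rod makes angle φ with the slider axis where L sinφ = r sinθ; differentiating, L cosφ·φ̇ = r ω cosθ.
L cosφ = √(L² − r² sin²θ) = 0.20661 m.
|ω_rod| = r ω |cosθ| / √(L² − r² sin²θ) = 0.05·595.3·0.72055/0.20661 = 103.81 rad/s.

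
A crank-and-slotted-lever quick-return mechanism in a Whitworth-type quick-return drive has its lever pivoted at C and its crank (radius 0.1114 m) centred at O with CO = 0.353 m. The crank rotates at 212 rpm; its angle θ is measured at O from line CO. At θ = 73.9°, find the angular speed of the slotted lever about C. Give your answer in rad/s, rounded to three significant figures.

ω = 22.2 rad/s (from 212 rpm).
Crank pin A relative to C: A = (d + r cosθ, r sinθ); lever angle φ = atan2(r sinθ, d + r cosθ).
Differentiating tanφ: φ̇ = rω(d cosθ + r)/(d² + r² + 2dr cosθ).
d² + r² + 2dr cosθ = |CA|² = 0.158829 m²;  d cosθ + r = +0.20929 m.
|ω_lever| = |0.1114·22.2·+0.20929| / 0.158829 = 3.2589 rad/s.

3.26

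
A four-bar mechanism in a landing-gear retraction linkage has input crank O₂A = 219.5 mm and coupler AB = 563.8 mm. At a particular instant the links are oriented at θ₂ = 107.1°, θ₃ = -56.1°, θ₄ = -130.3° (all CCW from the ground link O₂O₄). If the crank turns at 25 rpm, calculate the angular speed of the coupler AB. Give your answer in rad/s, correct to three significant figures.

ω₂ = 2.618 rad/s (from 25 rpm).
Differentiating the loop-closure r₂e^{iθ₂}+r₃e^{iθ₃}=r₁+r₄e^{iθ₄} gives r₂ω₂e^{iθ₂}+r₃ω₃e^{iθ₃}=r₄ω₄e^{iθ₄}.
Eliminating the other unknown: ω₃ = r₂ω₂ sin(θ₄−θ₂) / [r₃ sin(θ₃−θ₄)].
Numerator sine = +0.84245; denominator sine = +0.96222.
Result = 0.2195·2.618·(+0.84245) / (0.5638·(+0.96222)) = +0.89238 rad/s; magnitude 0.89238 rad/s.

0.892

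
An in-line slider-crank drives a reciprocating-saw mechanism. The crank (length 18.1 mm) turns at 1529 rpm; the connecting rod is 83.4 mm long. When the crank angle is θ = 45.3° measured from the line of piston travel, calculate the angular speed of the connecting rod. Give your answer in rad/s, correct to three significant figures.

ω = 160.1 rad/s (converted from 1529 rpm).
The rod makes angle φ with the slider axis where L sinφ = r sinθ; differentiating, L cosφ·φ̇ = r ω cosθ.
L cosφ = √(L² − r² sin²θ) = 0.082402 m.
|ω_rod| = r ω |cosθ| / √(L² − r² sin²θ) = 0.0181·160.1·0.70339/0.082402 = 24.739 rad/s.

24.7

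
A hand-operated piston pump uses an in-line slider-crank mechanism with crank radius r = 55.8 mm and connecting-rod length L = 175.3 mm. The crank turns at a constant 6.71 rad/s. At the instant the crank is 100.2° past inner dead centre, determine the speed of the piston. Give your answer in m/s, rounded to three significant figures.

0.347

ω = 6.71 rad/s
For an in-line slider-crank, x = r cosθ + √(L² − r² sin²θ), so v = −rω sinθ·[1 + r cosθ/√(L² − r² sin²θ)].
With r = 0.0558 m, L = 0.1753 m, θ = 100.2°: √(L² − r² sin²θ) = 0.16648 m.
v = −0.0558·6.71·0.98420·[1 + 0.0558·-0.17708/0.16648] = -0.34663 m/s.
|v| = 0.34663 m/s.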